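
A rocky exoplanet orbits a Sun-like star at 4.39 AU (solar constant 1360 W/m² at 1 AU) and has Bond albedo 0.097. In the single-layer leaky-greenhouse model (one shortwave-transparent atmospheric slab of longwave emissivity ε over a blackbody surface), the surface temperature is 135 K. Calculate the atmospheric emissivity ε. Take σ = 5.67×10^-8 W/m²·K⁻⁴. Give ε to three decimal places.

By the inverse-square law, S = 1360/4.39² = 70.57 W/m².
First, T_e = [70.57·(1−0.097)/(4σ)]^(1/4) = 129.5 K.
Since (2−ε)/2 = (T_e/T_s)⁴ = 0.8459, ε = 0.3082.

0.308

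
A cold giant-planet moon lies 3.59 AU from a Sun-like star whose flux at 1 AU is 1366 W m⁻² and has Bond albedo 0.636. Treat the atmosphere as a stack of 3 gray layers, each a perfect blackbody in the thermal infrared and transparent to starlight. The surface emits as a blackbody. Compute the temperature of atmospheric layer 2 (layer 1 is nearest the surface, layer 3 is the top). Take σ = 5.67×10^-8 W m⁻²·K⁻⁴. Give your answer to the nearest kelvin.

Irradiance scales as 1/d², so S = 1366 W m⁻² × (1/3.59)² = 106.0 W m⁻².
OLR = S(1−α)/4 = 9.645 W m⁻²; the top layer radiates at T_e = 114.2 K.
The net upward flux σT_e⁴ is constant between every pair of levels, so T_k⁴ = (N+1−k)T_e⁴.
With k = 2: T_2 = (3+1−2)^¼·114.2 K = 135.8 K.

136 kelvin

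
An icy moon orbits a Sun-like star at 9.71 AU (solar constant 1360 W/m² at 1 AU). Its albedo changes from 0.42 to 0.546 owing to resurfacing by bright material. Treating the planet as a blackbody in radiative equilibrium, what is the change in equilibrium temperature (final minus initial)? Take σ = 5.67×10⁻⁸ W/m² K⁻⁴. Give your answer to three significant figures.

-4.63 kelvin

Flux at the orbit: S = 1360/(9.71)² = 14.42 W/m².
Before: T₁ = [14.42·0.58/(4σ)]^(1/4) = 77.93 K.
After:  T₂ = [14.42·0.454/(4σ)]^(1/4) = 73.30 K.
Change: 73.30 − 77.93 = -4.629 K.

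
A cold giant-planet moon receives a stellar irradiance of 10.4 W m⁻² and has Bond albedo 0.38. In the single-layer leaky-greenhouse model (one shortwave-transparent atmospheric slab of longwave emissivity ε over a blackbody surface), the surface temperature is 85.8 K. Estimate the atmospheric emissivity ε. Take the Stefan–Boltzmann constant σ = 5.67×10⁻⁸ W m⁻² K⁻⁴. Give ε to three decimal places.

TOA balance gives T_e = 73.02 K.
Since (2−ε)/2 = (T_e/T_s)⁴ = 0.5246, ε = 0.9508.

0.951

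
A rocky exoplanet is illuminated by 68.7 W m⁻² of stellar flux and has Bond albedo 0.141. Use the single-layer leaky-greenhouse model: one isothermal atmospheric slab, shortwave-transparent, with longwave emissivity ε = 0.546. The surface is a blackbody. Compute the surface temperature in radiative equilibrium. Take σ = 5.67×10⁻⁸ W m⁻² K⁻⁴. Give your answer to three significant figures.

138 K

At the top of the atmosphere, σT_e⁴ = S(1−α)/4 = 14.75 W m⁻², giving T_e = 127.0 K.
For a single slab of emissivity ε, T_s⁴ = 2T_e⁴/(2−ε); thus T_s = 127.0·(1.376)^(1/4) = 137.5 K.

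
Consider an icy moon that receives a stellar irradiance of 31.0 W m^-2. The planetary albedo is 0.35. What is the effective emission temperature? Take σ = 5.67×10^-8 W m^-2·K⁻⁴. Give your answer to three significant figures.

Absorbed flux (global mean): S(1−α)/4 = 31.00·0.65/4 = 5.038 W m^-2.
Balancing against σT⁴: T = (5.038/5.67×10⁻⁸)^(1/4) = 97.09 K.

97.1 K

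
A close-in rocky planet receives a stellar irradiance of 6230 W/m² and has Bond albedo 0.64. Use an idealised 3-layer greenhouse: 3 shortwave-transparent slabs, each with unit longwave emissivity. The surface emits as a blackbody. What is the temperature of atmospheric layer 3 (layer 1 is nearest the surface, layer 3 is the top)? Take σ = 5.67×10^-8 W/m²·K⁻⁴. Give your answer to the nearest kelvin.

Top-of-atmosphere balance: σT_e⁴ = S(1−α)/4 = 560.7 W/m² → T_e = 315.3 K.
In the N-layer model, layer k (counted from the surface) has T_k = (N+1−k)^(1/4)·T_e.
With k = 3: T_3 = (3+1−3)^¼·315.3 K = 315.3 K.

315 K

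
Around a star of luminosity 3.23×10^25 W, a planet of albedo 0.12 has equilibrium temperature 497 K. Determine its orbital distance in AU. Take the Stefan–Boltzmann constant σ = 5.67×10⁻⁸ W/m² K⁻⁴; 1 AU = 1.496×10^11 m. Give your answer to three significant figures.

0.0855 AU

Required flux: S = 4σT⁴/(1−α) = 15720 W/m².
From L = 4πd²S, d = √(3.23×10^25/(4π·15720)) = 1.279×10^10 m = 0.08546 AU.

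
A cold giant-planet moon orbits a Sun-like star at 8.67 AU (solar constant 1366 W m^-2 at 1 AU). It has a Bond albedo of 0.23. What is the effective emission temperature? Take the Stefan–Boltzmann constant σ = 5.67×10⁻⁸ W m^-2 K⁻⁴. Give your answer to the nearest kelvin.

Flux at the orbit: S = 1366/(8.67)² = 18.17 W m^-2.
Absorbed flux (global mean): S(1−α)/4 = 18.17·0.77/4 = 3.498 W m^-2.
Set σT⁴ = 3.498 → T = (3.498/σ)^(1/4) = 88.63 K.

89 K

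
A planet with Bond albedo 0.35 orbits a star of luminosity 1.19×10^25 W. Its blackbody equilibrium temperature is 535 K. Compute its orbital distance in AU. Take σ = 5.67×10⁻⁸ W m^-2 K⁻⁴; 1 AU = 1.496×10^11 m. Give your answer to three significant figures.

Required flux: S = 4σT⁴/(1−α) = 28590 W m^-2.
Then d = [L/(4πS)]^(1/2) = 5.756×10^9 m, i.e. 0.03847 AU.

0.0385 AU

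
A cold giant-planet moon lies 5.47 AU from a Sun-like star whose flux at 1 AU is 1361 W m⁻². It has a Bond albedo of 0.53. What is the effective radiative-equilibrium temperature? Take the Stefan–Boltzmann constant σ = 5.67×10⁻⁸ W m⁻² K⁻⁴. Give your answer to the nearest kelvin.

By the inverse-square law, S = 1361/5.47² = 45.49 W m⁻².
Absorbed flux (global mean): S(1−α)/4 = 45.49·0.47/4 = 5.345 W m⁻².
Balancing against σT⁴: T = (5.345/5.67×10⁻⁸)^(1/4) = 98.53 K.

99 kelvin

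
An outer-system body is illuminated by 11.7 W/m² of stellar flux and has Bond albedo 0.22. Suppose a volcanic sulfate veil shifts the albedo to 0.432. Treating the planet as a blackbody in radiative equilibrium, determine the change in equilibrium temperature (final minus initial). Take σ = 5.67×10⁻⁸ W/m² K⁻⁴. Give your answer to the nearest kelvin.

Before: T₁ = [11.70·0.78/(4σ)]^(1/4) = 79.65 K.
After:  T₂ = [11.70·0.568/(4σ)]^(1/4) = 73.57 K.
ΔT = T₂ − T₁ = -6.071 K.

-6 K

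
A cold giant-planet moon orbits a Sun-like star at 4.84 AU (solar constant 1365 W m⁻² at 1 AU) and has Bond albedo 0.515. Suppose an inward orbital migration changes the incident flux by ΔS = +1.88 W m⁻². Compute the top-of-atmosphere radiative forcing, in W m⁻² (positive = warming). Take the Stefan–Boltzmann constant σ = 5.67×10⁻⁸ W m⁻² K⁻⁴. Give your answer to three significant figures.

0.228 W m⁻²

Irradiance scales as 1/d², so S = 1365 W m⁻² × (1/4.84)² = 58.27 W m⁻².
Only a fraction (1−α) is absorbed and it's spread over 4πR², so ΔF = (1−α)ΔS/4 = 0.2279 W m⁻².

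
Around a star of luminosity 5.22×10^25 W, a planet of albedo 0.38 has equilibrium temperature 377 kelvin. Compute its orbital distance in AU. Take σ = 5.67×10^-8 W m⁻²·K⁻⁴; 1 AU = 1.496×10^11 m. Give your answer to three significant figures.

Required flux: S = 4σT⁴/(1−α) = 7390 W m⁻².
From L = 4πd²S, d = √(5.22×10^25/(4π·7390)) = 2.371×10^10 m = 0.1585 AU.

0.158 AU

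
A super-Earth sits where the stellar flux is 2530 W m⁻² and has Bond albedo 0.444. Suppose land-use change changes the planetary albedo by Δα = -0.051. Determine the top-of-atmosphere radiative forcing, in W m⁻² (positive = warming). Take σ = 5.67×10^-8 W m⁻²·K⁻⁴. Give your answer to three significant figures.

32.3 W m⁻²

The change in absorbed flux is Δ[S(1−α)/4] = −SΔα/4 = 32.26 W m⁻².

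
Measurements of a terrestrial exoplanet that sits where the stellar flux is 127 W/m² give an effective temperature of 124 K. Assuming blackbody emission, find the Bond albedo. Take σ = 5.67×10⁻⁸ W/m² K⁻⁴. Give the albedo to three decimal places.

From σT⁴ = S(1−α)/4 we invert for α: 1−α = 4σT⁴/S.
4σT⁴ = 4·5.67×10⁻⁸·(124)⁴ = 53.62 W/m².
1−α = 53.62/127.0 = 0.4222, so α = 0.5778.

0.578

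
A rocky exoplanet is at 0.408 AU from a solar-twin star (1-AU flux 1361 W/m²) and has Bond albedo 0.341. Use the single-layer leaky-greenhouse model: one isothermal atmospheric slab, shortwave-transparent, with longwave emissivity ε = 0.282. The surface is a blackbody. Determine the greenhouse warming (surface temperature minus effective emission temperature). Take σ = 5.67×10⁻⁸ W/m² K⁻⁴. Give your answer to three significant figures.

15.2 K

Flux at the orbit: S = 1361/(0.408)² = 8176 W/m².
Effective emission temperature (TOA balance): σT_e⁴ = S(1−α)/4 = 1347 W/m² → T_e = 392.6 K.
The surface balance (absorbed SW + ε·downward IR = σT_s⁴) with T_a⁴ = T_s⁴/2 reduces to T_s = T_e·[2/(2−ε)]^¼ = 407.8 K.
The atmosphere warms the surface by 15.20 K.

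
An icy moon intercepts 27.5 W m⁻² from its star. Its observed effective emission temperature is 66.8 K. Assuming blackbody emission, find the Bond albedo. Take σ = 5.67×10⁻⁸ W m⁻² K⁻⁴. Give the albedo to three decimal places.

From σT⁴ = S(1−α)/4 we invert for α: 1−α = 4σT⁴/S.
σT⁴ = 1.129 W m⁻², so 4σT⁴ = 4.516 W m⁻².
Hence α = 1 − 4.516/27.50 = 0.8358.

0.836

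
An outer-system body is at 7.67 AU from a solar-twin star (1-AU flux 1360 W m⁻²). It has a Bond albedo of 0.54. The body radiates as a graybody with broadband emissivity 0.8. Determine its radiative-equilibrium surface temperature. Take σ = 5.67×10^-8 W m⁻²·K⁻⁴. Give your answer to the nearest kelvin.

Irradiance scales as 1/d², so S = 1360 W m⁻² × (1/7.67)² = 23.12 W m⁻².
Absorbed flux (global mean): S(1−α)/4 = 23.12·0.46/4 = 2.659 W m⁻².
Radiative balance εσT⁴ = 2.659 gives T = [2.659/(0.8·σ)]^(1/4) = 87.50 K.

87 K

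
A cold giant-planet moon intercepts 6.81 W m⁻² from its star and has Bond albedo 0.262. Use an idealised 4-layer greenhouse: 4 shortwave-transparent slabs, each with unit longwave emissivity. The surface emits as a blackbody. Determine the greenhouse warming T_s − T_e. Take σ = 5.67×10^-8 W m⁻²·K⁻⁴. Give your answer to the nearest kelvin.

The effective emission temperature is T_e = [S(1−α)/(4σ)]^¼ = 68.61 K.
Surface: T_s = (5)^¼·T_e = 102.6 K.
Warming: T_s − T_e = 33.99 K.

34 K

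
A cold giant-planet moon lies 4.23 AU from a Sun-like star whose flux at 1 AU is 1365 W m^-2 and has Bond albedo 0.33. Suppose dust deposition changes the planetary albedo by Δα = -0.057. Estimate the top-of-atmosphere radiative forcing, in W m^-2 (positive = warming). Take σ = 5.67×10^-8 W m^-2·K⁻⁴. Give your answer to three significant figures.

Flux at the orbit: S = 1365/(4.23)² = 76.29 W m^-2.
The change in absorbed flux is Δ[S(1−α)/4] = −SΔα/4 = 1.087 W m^-2.

1.09 W m^-2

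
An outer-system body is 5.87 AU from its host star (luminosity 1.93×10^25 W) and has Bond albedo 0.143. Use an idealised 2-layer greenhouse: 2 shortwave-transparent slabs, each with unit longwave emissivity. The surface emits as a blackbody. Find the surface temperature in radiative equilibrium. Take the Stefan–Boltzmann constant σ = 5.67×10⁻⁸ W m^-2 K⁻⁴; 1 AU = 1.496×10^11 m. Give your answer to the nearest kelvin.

Orbital distance: d = 5.87 AU = 8.782×10^11 m.
Flux at the orbit: S = L/(4πd²) = 1.93×10^25/(4π·(8.78×10^11)²) = 1.992 W m^-2.
The effective emission temperature is T_e = [S(1−α)/(4σ)]^¼ = 52.38 K.
With N = 2 opaque layers, T_s = (N+1)^(1/4)·T_e = 3^(1/4)·52.38 = 68.93 K.

69 K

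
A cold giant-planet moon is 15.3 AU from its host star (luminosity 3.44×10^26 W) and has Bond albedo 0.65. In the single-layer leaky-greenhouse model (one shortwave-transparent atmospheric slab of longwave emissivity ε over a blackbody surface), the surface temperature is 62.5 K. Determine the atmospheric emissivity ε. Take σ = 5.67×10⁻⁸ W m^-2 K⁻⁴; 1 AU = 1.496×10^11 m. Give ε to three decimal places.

d = 15.3 × 1.496×10^11 m = 2.289×10^12 m.
S = L/(4πd²) = 5.225 W m^-2.
Effective temperature: T_e = [S(1−α)/(4σ)]^(1/4) = 53.29 K.
Since (2−ε)/2 = (T_e/T_s)⁴ = 0.5285, ε = 0.9431.

0.943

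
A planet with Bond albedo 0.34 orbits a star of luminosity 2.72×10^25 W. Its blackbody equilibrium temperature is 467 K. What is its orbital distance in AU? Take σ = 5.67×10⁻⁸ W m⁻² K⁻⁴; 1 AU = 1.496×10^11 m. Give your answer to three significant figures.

The flux needed for this T is 4σT⁴/(1−0.34) = 16340 W m⁻².
From L = 4πd²S, d = √(2.72×10^25/(4π·16340)) = 1.151×10^10 m = 0.07692 AU.

0.0769 AU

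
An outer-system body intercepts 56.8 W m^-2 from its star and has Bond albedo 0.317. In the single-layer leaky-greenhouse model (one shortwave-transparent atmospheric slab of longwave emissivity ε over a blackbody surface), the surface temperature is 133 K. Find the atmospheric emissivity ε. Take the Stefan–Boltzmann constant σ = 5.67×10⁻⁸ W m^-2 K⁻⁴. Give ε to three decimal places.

0.907

First, T_e = [56.80·(1−0.317)/(4σ)]^(1/4) = 114.4 K.
T_s⁴ = T_e⁴·2/(2−ε) → ε = 2 − 2(T_e/T_s)⁴ = 2 − 2·(114.4/133)⁴ = 0.9067.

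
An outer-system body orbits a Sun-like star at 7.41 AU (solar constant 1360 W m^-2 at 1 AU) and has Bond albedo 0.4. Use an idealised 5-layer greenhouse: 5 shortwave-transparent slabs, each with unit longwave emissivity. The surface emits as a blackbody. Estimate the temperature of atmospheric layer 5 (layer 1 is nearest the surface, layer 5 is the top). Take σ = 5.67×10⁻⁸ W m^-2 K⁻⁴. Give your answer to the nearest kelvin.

90 K

Irradiance scales as 1/d², so S = 1360 W m^-2 × (1/7.41)² = 24.77 W m^-2.
The effective emission temperature is T_e = [S(1−α)/(4σ)]^¼ = 89.97 K.
The net upward flux σT_e⁴ is constant between every pair of levels, so T_k⁴ = (N+1−k)T_e⁴.
With k = 5: T_5 = (5+1−5)^¼·89.97 K = 89.97 K.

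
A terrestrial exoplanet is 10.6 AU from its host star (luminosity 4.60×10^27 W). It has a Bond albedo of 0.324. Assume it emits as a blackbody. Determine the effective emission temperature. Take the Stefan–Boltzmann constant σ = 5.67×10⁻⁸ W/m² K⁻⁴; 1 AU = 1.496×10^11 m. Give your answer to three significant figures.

144 K

Orbital distance: d = 10.6 AU = 1.586×10^12 m.
Flux at the orbit: S = L/(4πd²) = 4.60×10^27/(4π·(1.59×10^12)²) = 145.6 W/m².
Averaging over the sphere, the absorbed flux is S(1−α)/4 = 24.60 W/m².
Balancing against σT⁴: T = (24.60/5.67×10⁻⁸)^(1/4) = 144.3 K.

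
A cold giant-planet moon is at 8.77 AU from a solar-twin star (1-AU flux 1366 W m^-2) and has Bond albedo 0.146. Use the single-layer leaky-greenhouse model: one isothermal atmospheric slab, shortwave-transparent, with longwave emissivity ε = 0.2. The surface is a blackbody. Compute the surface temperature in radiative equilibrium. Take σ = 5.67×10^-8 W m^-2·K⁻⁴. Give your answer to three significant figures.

92.8 K

By the inverse-square law, S = 1366/8.77² = 17.76 W m^-2.
At the top of the atmosphere, σT_e⁴ = S(1−α)/4 = 3.792 W m^-2, giving T_e = 90.43 K.
Surface balance with a leaky layer gives σT_s⁴ = σT_e⁴·2/(2−ε), so T_s = T_e·[2/(2−0.2)]^(1/4) = 92.84 K.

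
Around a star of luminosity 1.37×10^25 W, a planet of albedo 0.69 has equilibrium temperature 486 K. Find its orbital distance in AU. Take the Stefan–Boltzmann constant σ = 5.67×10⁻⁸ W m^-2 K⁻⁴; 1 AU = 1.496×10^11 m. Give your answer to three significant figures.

Energy balance gives S = 4σT⁴/(1−α) = 40820 W m^-2.
From L = 4πd²S, d = √(1.37×10^25/(4π·40820)) = 5.168×10^9 m = 0.03455 AU.

0.0345 AU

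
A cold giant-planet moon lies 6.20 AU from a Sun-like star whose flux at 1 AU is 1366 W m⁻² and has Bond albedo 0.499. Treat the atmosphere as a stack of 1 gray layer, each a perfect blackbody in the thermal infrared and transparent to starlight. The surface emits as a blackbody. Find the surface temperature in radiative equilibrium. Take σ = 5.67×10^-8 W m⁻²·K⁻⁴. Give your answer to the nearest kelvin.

Irradiance scales as 1/d², so S = 1366 W m⁻² × (1/6.20)² = 35.54 W m⁻².
Top-of-atmosphere balance: σT_e⁴ = S(1−α)/4 = 4.451 W m⁻² → T_e = 94.13 K.
Layer-by-layer balance gives σT_s⁴ = (N+1)σT_e⁴, so T_s = 2^¼·94.13 = 111.9 K.

112 K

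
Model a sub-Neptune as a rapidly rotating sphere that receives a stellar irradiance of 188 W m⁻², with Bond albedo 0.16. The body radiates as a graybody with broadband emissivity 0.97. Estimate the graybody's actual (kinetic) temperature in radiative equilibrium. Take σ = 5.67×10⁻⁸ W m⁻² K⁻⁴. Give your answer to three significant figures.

The planet absorbs (1−α)S over its disc πR² and re-emits over 4πR², so the mean absorbed flux is (1−0.16)·188.0/4 = 39.48 W m⁻².
Radiative balance εσT⁴ = 39.48 gives T = [39.48/(0.97·σ)]^(1/4) = 163.7 K.

164 K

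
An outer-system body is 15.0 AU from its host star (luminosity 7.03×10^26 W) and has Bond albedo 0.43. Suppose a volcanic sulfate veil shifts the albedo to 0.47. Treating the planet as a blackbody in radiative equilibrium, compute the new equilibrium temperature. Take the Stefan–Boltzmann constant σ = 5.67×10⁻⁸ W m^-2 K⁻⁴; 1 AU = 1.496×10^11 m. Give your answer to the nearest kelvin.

d = 15.0 × 1.496×10^11 m = 2.244×10^12 m.
Flux at the orbit: S = L/(4πd²) = 7.03×10^26/(4π·(2.24×10^12)²) = 11.11 W m^-2.
New equilibrium: T₂ = [(1−0.47)·11.11/(4σ)]^(1/4) = 71.38 K.

71 K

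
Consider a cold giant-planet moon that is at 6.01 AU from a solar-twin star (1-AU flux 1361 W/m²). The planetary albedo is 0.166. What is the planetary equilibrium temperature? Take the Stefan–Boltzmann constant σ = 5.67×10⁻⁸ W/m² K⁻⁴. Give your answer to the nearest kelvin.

Irradiance scales as 1/d², so S = 1361 W/m² × (1/6.01)² = 37.68 W/m².
The planet absorbs (1−α)S over its disc πR² and re-emits over 4πR², so the mean absorbed flux is (1−0.166)·37.68/4 = 7.856 W/m².
Balancing against σT⁴: T = (7.856/5.67×10⁻⁸)^(1/4) = 108.5 K.

108 K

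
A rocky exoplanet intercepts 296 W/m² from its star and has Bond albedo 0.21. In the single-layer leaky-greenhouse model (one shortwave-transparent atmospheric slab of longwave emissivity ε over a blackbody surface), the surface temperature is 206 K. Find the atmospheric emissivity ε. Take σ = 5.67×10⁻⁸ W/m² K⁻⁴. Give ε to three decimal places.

TOA balance gives T_e = 179.2 K.
Inverting T_s⁴ = 2T_e⁴/(2−ε): (T_e/T_s)⁴ = 0.5725, so ε = 2(1 − 0.5725) = 0.8549.

0.855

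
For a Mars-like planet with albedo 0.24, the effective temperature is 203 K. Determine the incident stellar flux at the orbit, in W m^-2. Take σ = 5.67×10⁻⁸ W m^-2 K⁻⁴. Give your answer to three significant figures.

From S(1−α)/4 = σT⁴: S = 4σT⁴/(1−α).
σT⁴ = 5.67×10⁻⁸·(203)⁴ = 96.29 W m^-2.
S = 4·96.29/0.76 = 506.8 W m^-2.

507 W m^-2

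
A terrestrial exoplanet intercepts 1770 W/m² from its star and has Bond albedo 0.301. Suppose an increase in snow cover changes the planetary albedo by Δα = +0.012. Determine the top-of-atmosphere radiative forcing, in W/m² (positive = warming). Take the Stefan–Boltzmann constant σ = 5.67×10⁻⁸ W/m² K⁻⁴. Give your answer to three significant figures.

-5.31 W/m²

The change in absorbed flux is Δ[S(1−α)/4] = −SΔα/4 = -5.310 W/m².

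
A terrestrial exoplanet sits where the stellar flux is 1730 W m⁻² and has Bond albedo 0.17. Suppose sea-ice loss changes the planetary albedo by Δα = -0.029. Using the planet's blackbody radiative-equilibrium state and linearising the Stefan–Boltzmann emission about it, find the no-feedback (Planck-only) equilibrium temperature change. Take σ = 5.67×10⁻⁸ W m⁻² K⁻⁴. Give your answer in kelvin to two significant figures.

2.5 K

Reference equilibrium: T_e = [S(1−α)/(4σ)]^(1/4) = 282.1 K.
ΔF = −(S/4)Δα = −(1730/4)×(-0.029) = 12.54 W m⁻².
Planck response: λ_P = 4σT_e³ = 4·5.67×10⁻⁸·(282.1)³ = 5.090 W m⁻²/K.
So ΔT₀ = 12.54/5.090 = 2.46 K.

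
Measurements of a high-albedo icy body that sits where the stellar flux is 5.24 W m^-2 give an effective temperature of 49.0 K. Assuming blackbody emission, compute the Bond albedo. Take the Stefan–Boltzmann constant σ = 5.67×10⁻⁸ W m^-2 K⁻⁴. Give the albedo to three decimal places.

From σT⁴ = S(1−α)/4 we invert for α: 1−α = 4σT⁴/S.
σT⁴ = 0.3269 W m^-2, so 4σT⁴ = 1.307 W m^-2.
Hence α = 1 − 1.307/5.240 = 0.7505.

0.750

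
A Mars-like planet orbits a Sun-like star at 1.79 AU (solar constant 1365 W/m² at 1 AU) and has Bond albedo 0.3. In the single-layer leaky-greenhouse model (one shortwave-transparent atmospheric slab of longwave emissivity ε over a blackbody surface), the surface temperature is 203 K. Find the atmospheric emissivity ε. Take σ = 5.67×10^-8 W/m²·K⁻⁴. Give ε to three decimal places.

0.451

Irradiance scales as 1/d², so S = 1365 W/m² × (1/1.79)² = 426.0 W/m².
TOA balance gives T_e = 190.4 K.
Inverting T_s⁴ = 2T_e⁴/(2−ε): (T_e/T_s)⁴ = 0.7743, so ε = 2(1 − 0.7743) = 0.4514.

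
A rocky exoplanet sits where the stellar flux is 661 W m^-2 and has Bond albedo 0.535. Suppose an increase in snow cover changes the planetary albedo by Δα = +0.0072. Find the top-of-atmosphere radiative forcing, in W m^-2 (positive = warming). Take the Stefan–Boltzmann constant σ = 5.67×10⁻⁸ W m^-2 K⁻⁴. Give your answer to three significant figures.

-1.19 W m^-2

TOA radiative forcing: ΔF = −S·Δα/4 = −661.0·(+0.0072)/4 = -1.190 W m^-2.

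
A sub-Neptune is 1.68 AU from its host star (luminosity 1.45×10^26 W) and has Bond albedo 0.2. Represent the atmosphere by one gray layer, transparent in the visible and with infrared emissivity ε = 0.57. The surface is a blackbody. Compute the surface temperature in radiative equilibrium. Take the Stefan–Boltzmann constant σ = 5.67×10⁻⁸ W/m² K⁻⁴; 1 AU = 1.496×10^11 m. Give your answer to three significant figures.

173 K

d = 1.68 × 1.496×10^11 m = 2.513×10^11 m.
S = L/(4πd²) = 182.7 W/m².
The planet radiates to space at T_e = [S(1−α)/(4σ)]^(1/4) = 159.3 K.
The surface balance (absorbed SW + ε·downward IR = σT_s⁴) with T_a⁴ = T_s⁴/2 reduces to T_s = T_e·[2/(2−ε)]^¼ = 173.3 K.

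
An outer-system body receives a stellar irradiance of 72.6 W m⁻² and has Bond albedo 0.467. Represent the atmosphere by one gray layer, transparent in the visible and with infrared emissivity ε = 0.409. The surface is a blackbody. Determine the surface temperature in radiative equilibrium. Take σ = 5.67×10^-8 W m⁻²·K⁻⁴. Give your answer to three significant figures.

121 K

The planet radiates to space at T_e = [S(1−α)/(4σ)]^(1/4) = 114.3 K.
Surface balance with a leaky layer gives σT_s⁴ = σT_e⁴·2/(2−ε), so T_s = T_e·[2/(2−0.409)]^(1/4) = 121.0 K.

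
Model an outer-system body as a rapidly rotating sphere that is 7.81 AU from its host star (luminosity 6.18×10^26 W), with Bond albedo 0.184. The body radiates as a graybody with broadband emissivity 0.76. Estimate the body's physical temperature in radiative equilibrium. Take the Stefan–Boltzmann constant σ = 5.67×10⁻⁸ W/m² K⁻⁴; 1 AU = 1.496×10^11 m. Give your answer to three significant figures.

114 K

d = 7.81 × 1.496×10^11 m = 1.168×10^12 m.
S = L/(4πd²) = 36.03 W/m².
Averaging over the sphere, the absorbed flux is S(1−α)/4 = 7.349 W/m².
Radiative balance εσT⁴ = 7.349 gives T = [7.349/(0.76·σ)]^(1/4) = 114.3 K.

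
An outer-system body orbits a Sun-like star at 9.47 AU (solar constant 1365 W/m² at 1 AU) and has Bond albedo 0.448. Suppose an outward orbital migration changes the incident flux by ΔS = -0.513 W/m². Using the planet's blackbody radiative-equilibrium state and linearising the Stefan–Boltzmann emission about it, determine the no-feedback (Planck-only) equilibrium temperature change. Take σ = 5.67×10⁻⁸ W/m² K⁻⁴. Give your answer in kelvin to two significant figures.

Flux at the orbit: S = 1365/(9.47)² = 15.22 W/m².
Reference equilibrium: T_e = [S(1−α)/(4σ)]^(1/4) = 78.02 K.
ΔF = Δ[S(1−α)]/4 = (1−0.448)·-0.513/4 = -0.07079 W/m².
Linearising σT⁴ gives d(σT⁴)/dT = 4σT_e³ = 0.1077 W/m² per K.
ΔT₀ = ΔF/λ_P = -0.07079/0.1077 = -0.657 K.

-0.66 K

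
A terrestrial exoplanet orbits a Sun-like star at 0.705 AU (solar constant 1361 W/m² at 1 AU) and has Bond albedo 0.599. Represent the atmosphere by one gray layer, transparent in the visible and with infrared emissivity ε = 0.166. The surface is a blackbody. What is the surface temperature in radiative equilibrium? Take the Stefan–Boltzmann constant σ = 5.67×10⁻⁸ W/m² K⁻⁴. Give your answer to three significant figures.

270 K

Flux at the orbit: S = 1361/(0.705)² = 2738 W/m².
The planet radiates to space at T_e = [S(1−α)/(4σ)]^(1/4) = 263.8 K.
Surface balance with a leaky layer gives σT_s⁴ = σT_e⁴·2/(2−ε), so T_s = T_e·[2/(2−0.166)]^(1/4) = 269.6 K.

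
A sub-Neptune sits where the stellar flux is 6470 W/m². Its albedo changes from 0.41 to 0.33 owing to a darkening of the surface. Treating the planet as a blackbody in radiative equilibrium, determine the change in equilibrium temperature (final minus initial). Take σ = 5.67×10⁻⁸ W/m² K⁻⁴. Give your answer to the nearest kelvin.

Before: T₁ = [6470·0.59/(4σ)]^(1/4) = 360.2 K.
With α = 0.33, T₂ = 371.8 K.
ΔT = T₂ − T₁ = 11.63 K.

12 K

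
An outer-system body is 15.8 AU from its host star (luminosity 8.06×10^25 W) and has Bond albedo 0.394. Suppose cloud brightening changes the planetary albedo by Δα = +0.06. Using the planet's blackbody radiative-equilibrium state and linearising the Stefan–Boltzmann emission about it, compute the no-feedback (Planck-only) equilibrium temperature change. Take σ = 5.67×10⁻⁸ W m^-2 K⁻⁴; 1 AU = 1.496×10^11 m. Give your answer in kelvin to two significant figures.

-1.0 K

d = 15.8 × 1.496×10^11 m = 2.364×10^12 m.
S = L/(4πd²) = 1.148 W m^-2.
The baseline emission temperature is T_e = 41.85 K.
The change in absorbed flux is Δ[S(1−α)/4] = −SΔα/4 = -0.01722 W m^-2.
Linearising σT⁴ gives d(σT⁴)/dT = 4σT_e³ = 0.01662 W m^-2 per K.
Hence the no-feedback warming is ΔF/(4σT_e³) = -1.04 K.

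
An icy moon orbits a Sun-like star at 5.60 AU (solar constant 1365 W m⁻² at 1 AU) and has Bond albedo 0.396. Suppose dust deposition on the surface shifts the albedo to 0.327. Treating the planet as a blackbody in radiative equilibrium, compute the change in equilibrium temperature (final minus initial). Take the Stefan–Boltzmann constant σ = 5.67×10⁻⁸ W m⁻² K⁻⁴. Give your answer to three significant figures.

Irradiance scales as 1/d², so S = 1365 W m⁻² × (1/5.60)² = 43.53 W m⁻².
With α = 0.396, T₁ = 103.8 K.
Final:   T₂ = [S(1−0.327)/(4σ)]^(1/4) = 106.6 K.
ΔT = T₂ − T₁ = 2.844 K.

2.84 K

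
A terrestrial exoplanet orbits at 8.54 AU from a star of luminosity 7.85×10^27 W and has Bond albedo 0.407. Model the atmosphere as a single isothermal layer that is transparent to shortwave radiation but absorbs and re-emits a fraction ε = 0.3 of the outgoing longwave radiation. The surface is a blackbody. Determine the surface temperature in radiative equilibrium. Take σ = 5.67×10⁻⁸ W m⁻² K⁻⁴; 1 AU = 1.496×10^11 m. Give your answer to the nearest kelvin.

185 K

Orbital distance: d = 8.54 AU = 1.278×10^12 m.
Spreading L over a sphere of radius d: S = 7.85×10^27/(4π·1.28×10^12²) = 382.7 W m⁻².
At the top of the atmosphere, σT_e⁴ = S(1−α)/4 = 56.74 W m⁻², giving T_e = 177.9 K.
The surface balance (absorbed SW + ε·downward IR = σT_s⁴) with T_a⁴ = T_s⁴/2 reduces to T_s = T_e·[2/(2−ε)]^¼ = 185.2 K.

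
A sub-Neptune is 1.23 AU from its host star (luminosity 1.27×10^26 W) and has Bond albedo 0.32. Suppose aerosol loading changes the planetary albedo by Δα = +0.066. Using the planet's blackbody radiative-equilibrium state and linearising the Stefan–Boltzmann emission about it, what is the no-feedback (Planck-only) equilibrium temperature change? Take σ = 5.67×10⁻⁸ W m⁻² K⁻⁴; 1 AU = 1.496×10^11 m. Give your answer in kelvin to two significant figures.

-4.2 K

Orbital distance: d = 1.23 AU = 1.840×10^11 m.
Flux at the orbit: S = L/(4πd²) = 1.27×10^26/(4π·(1.84×10^11)²) = 298.5 W m⁻².
Reference equilibrium: T_e = [S(1−α)/(4σ)]^(1/4) = 173.0 K.
TOA radiative forcing: ΔF = −S·Δα/4 = −298.5·(+0.066)/4 = -4.925 W m⁻².
The Planck feedback parameter is 4σT_e³ = 1.173 W m⁻²/K.
Hence the no-feedback warming is ΔF/(4σT_e³) = -4.20 K.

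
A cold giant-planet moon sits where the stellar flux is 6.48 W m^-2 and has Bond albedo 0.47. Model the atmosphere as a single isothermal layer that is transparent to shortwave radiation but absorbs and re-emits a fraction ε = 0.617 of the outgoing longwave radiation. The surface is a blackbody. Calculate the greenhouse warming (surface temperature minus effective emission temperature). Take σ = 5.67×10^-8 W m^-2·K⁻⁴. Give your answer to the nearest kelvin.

6 kelvin

At the top of the atmosphere, σT_e⁴ = S(1−α)/4 = 0.8586 W m^-2, giving T_e = 62.38 K.
Surface balance with a leaky layer gives σT_s⁴ = σT_e⁴·2/(2−ε), so T_s = T_e·[2/(2−0.617)]^(1/4) = 68.41 K.
Greenhouse warming: T_s − T_e = 6.027 K.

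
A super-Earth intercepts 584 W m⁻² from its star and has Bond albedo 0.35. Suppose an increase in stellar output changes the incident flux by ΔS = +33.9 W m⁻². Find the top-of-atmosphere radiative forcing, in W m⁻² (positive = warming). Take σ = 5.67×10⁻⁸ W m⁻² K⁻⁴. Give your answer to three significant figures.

ΔF = Δ[S(1−α)]/4 = (1−0.35)·+33.9/4 = 5.509 W m⁻².

5.51 W m⁻²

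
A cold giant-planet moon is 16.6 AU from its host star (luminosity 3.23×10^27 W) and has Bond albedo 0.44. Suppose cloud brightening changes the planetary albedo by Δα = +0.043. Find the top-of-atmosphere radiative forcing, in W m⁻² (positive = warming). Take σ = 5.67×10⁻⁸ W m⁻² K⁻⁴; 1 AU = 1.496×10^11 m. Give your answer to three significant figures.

Orbital distance: d = 16.6 AU = 2.483×10^12 m.
Spreading L over a sphere of radius d: S = 3.23×10^27/(4π·2.48×10^12²) = 41.68 W m⁻².
ΔF = −(S/4)Δα = −(41.68/4)×(+0.043) = -0.4480 W m⁻².

-0.448 W m⁻²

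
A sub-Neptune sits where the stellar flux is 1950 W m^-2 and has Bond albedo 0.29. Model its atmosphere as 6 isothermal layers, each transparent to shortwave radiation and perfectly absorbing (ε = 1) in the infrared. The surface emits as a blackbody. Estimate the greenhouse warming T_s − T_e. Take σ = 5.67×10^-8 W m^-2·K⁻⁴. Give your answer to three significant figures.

OLR = S(1−α)/4 = 346.1 W m^-2; the top layer radiates at T_e = 279.5 K.
T_s = (N+1)^(1/4)·T_e = 454.7 K.
Warming: T_s − T_e = 175.1 K.

175 K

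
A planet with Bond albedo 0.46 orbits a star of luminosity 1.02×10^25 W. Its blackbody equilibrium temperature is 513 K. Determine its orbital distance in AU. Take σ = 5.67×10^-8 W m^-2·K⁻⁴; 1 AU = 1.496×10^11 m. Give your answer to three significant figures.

0.0353 AU

Energy balance gives S = 4σT⁴/(1−α) = 29090 W m^-2.
From L = 4πd²S, d = √(1.02×10^25/(4π·29090)) = 5.282×10^9 m = 0.03531 AU.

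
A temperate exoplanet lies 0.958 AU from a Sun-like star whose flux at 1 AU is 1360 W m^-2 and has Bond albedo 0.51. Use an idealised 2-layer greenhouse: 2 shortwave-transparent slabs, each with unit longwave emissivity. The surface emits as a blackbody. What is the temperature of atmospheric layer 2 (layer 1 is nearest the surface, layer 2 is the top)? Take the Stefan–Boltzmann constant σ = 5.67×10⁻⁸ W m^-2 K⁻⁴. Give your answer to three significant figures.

By the inverse-square law, S = 1360/0.958² = 1482 W m^-2.
Top-of-atmosphere balance: σT_e⁴ = S(1−α)/4 = 181.5 W m^-2 → T_e = 237.9 K.
The net upward flux σT_e⁴ is constant between every pair of levels, so T_k⁴ = (N+1−k)T_e⁴.
T_2 = (1)^(1/4)·237.9 = 237.9 K.

238 K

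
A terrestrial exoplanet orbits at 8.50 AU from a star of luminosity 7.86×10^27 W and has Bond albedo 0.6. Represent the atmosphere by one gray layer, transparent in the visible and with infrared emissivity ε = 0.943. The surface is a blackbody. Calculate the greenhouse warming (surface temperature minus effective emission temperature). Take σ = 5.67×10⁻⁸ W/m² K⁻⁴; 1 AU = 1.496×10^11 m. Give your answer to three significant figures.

d = 8.50 × 1.496×10^11 m = 1.272×10^12 m.
S = L/(4πd²) = 386.8 W/m².
At the top of the atmosphere, σT_e⁴ = S(1−α)/4 = 38.68 W/m², giving T_e = 161.6 K.
For a single slab of emissivity ε, T_s⁴ = 2T_e⁴/(2−ε); thus T_s = 161.6·(1.892)^(1/4) = 189.5 K.
Greenhouse warming: T_s − T_e = 27.93 K.

27.9 K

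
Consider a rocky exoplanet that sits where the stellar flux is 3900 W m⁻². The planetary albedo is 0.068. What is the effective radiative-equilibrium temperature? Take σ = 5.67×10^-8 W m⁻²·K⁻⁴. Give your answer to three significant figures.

356 K

Absorbed flux (global mean): S(1−α)/4 = 3900·0.932/4 = 908.7 W m⁻².
Balancing against σT⁴: T = (908.7/5.67×10⁻⁸)^(1/4) = 355.8 K.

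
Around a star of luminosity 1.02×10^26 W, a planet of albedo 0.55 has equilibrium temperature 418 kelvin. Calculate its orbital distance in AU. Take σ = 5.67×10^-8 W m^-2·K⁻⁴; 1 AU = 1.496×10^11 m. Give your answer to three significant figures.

0.154 AU

Required flux: S = 4σT⁴/(1−α) = 15390 W m^-2.
From L = 4πd²S, d = √(1.02×10^26/(4π·15390)) = 2.297×10^10 m = 0.1535 AU.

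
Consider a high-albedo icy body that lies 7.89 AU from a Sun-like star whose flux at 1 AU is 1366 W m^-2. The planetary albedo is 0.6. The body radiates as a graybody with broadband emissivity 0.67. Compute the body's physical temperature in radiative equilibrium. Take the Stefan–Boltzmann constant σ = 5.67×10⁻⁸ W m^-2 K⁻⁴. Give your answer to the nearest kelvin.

Irradiance scales as 1/d², so S = 1366 W m^-2 × (1/7.89)² = 21.94 W m^-2.
The planet absorbs (1−α)S over its disc πR² and re-emits over 4πR², so the mean absorbed flux is (1−0.6)·21.94/4 = 2.194 W m^-2.
Radiative balance εσT⁴ = 2.194 gives T = [2.194/(0.67·σ)]^(1/4) = 87.18 K.

87 kelvin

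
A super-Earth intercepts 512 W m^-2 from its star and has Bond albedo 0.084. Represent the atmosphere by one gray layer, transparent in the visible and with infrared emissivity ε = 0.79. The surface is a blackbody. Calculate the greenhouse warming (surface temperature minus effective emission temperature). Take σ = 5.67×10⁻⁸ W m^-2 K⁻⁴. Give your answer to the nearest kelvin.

The planet radiates to space at T_e = [S(1−α)/(4σ)]^(1/4) = 213.2 K.
The surface balance (absorbed SW + ε·downward IR = σT_s⁴) with T_a⁴ = T_s⁴/2 reduces to T_s = T_e·[2/(2−ε)]^¼ = 241.8 K.
T_s − T_e = 241.8 − 213.2 = 28.55 K.

29 kelvin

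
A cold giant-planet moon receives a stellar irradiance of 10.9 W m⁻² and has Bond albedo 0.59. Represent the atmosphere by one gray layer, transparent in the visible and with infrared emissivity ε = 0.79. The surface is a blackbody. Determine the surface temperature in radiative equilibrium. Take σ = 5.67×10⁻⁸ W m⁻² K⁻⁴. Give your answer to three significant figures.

75.5 K

At the top of the atmosphere, σT_e⁴ = S(1−α)/4 = 1.117 W m⁻², giving T_e = 66.63 K.
For a single slab of emissivity ε, T_s⁴ = 2T_e⁴/(2−ε); thus T_s = 66.63·(1.653)^(1/4) = 75.54 K.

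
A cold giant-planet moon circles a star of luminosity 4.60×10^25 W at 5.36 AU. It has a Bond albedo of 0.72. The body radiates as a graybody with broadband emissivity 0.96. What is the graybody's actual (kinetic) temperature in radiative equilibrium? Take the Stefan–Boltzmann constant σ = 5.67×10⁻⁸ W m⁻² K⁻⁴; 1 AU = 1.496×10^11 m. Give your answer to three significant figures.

Orbital distance: d = 5.36 AU = 8.019×10^11 m.
Flux at the orbit: S = L/(4πd²) = 4.60×10^25/(4π·(8.02×10^11)²) = 5.693 W m⁻².
Averaging over the sphere, the absorbed flux is S(1−α)/4 = 0.3985 W m⁻².
Equating to εσT⁴ with ε = 0.96: T = (0.3985/0.96σ)^(1/4) = 52.02 K.

52.0 K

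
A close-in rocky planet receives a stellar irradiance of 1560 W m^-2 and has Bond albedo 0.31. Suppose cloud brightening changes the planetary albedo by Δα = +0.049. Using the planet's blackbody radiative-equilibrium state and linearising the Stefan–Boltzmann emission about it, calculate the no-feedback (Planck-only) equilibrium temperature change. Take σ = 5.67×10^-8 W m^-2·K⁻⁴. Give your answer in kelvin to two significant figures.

-4.7 kelvin

Reference equilibrium: T_e = [S(1−α)/(4σ)]^(1/4) = 262.5 K.
TOA radiative forcing: ΔF = −S·Δα/4 = −1560·(+0.049)/4 = -19.11 W m^-2.
Linearising σT⁴ gives d(σT⁴)/dT = 4σT_e³ = 4.101 W m^-2 per K.
Hence the no-feedback warming is ΔF/(4σT_e³) = -4.66 K.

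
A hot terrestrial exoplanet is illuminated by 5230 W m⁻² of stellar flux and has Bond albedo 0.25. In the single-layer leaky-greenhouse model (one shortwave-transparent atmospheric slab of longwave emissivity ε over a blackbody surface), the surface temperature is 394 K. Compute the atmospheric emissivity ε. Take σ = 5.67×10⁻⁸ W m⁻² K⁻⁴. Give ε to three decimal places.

First, T_e = [5230·(1−0.25)/(4σ)]^(1/4) = 362.6 K.
T_s⁴ = T_e⁴·2/(2−ε) → ε = 2 − 2(T_e/T_s)⁴ = 2 − 2·(362.6/394)⁴ = 0.5646.

0.565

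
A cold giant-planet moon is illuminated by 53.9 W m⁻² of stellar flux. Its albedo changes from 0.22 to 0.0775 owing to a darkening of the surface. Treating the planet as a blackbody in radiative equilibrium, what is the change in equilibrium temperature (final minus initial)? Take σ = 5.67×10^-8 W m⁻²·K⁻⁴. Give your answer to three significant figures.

Before: T₁ = [53.90·0.78/(4σ)]^(1/4) = 116.7 K.
With α = 0.0775, T₂ = 121.7 K.
ΔT = T₂ − T₁ = 4.999 K.

5.00 kelvin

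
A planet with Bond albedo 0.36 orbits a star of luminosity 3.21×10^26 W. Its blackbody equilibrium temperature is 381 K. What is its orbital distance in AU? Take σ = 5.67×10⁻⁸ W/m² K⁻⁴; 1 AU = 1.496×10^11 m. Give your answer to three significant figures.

The flux needed for this T is 4σT⁴/(1−0.36) = 7467 W/m².
Then d = [L/(4πS)]^(1/2) = 5.849×10^10 m, i.e. 0.3910 AU.

0.391 AU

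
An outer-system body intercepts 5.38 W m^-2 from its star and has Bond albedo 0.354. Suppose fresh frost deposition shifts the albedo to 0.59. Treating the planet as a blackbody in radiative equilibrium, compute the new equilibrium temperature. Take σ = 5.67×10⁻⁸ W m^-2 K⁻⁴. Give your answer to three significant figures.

With the new albedo, S(1−α₂)/4 = 0.5514 W m^-2, so T₂ = 55.84 K.

55.8 K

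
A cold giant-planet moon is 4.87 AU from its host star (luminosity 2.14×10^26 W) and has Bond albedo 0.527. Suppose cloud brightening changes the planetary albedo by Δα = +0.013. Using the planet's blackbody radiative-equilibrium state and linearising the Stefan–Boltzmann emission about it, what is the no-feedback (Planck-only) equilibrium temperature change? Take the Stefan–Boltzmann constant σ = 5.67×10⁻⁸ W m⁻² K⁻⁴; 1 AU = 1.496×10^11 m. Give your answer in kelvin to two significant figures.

-0.62 K

Orbital distance: d = 4.87 AU = 7.286×10^11 m.
Spreading L over a sphere of radius d: S = 2.14×10^26/(4π·7.29×10^11²) = 32.08 W m⁻².
Reference equilibrium: T_e = [S(1−α)/(4σ)]^(1/4) = 90.44 K.
The change in absorbed flux is Δ[S(1−α)/4] = −SΔα/4 = -0.1043 W m⁻².
The Planck feedback parameter is 4σT_e³ = 0.1678 W m⁻²/K.
So ΔT₀ = -0.1043/0.1678 = -0.621 K.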